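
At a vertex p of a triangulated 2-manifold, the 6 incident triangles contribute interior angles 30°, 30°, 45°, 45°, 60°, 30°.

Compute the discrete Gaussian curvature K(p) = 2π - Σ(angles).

Sum of angles = 240°. K = 360° - 240° = 120°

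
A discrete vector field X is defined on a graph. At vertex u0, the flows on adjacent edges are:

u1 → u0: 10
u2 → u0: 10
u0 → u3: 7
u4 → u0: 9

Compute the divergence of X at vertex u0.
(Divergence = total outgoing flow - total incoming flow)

Divergence = sum of outgoing flows = (-10) + (-10) + 7 + (-9) = -22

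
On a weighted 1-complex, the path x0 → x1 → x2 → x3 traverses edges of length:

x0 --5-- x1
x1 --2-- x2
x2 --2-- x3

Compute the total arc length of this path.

Arc length = 5 + 2 + 2 = 9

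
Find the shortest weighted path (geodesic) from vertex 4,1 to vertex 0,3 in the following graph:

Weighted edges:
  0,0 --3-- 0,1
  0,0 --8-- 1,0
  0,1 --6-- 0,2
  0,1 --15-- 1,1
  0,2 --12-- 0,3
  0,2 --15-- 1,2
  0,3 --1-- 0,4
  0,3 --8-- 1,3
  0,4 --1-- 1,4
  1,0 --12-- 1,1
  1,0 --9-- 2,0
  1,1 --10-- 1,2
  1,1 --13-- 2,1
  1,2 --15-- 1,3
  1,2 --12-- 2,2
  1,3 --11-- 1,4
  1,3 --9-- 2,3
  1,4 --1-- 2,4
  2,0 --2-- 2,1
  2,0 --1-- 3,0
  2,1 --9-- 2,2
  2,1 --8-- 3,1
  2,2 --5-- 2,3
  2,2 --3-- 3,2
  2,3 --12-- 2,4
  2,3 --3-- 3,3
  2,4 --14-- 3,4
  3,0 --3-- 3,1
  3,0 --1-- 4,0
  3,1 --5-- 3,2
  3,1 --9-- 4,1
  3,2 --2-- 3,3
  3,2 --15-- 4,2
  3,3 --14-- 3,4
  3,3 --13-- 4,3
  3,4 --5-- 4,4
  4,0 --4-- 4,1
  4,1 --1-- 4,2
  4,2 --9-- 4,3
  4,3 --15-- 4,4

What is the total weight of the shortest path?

Shortest path: 4,1 → 4,0 → 3,0 → 3,1 → 3,2 → 3,3 → 2,3 → 2,4 → 1,4 → 0,4 → 0,3, total weight = 33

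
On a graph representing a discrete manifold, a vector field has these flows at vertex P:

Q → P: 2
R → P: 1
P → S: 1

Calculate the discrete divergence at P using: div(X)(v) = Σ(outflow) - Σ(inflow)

Divergence = sum of outgoing flows = (-2) + (-1) + 1 = -2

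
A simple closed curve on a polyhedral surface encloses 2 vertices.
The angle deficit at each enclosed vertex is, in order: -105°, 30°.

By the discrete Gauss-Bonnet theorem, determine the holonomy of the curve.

Holonomy = total enclosed curvature = (-105°) + 30° = -75°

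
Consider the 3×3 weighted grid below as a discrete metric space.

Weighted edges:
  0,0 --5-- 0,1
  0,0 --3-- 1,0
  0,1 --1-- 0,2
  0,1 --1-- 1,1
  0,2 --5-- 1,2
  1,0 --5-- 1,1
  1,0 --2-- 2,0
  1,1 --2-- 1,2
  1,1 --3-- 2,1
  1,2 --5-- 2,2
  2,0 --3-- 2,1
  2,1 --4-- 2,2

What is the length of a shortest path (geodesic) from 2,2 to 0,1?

Shortest path: 2,2 → 2,1 → 1,1 → 0,1, total weight = 8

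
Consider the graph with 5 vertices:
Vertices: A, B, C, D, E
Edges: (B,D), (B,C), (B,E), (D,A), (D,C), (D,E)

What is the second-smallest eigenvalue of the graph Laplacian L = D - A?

Degrees: deg(A) = 1, deg(B) = 3, deg(C) = 2, deg(D) = 4, deg(E) = 2.
L = D − A with rows/columns ordered (A, B, C, D, E):
  [ 1,  0,  0, -1,  0]
  [ 0,  3, -1, -1, -1]
  [ 0, -1,  2, -1,  0]
  [-1, -1, -1,  4, -1]
  [ 0, -1,  0, -1,  2]
Characteristic polynomial: det(λI − L) = λ(λ − 1)(λ − 2)(λ − 4)(λ − 5).
Roots: λ = 0; (λ − 1) = 0 ⇒ λ = 1; (λ − 2) = 0 ⇒ λ = 2; (λ − 4) = 0 ⇒ λ = 4; (λ − 5) = 0 ⇒ λ = 5.
(Check: the roots sum (with multiplicity) to 12, matching trace L = Σdeg = 2·6 = 12.)
Laplacian eigenvalues: [0.0, 1.0, 2.0, 4.0, 5.0]. Algebraic connectivity (smallest non-zero eigenvalue) = 1.0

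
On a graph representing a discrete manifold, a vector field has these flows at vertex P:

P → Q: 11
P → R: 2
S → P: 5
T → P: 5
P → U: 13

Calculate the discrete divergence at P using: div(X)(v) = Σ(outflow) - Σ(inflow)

Divergence = sum of outgoing flows = 11 + 2 + (-5) + (-5) + 13 = 16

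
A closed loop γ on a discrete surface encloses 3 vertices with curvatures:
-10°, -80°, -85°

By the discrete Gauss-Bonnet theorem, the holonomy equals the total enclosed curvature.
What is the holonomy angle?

Holonomy = total enclosed curvature = (-10°) + (-80°) + (-85°) = -175°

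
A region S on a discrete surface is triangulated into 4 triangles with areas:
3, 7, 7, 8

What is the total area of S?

3 + 7 + 7 + 8 = 25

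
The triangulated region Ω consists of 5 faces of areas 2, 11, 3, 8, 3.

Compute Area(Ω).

2 + 11 + 3 + 8 + 3 = 27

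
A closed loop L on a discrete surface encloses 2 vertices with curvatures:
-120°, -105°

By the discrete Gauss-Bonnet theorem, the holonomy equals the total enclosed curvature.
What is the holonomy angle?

Holonomy = total enclosed curvature = (-120°) + (-105°) = -225°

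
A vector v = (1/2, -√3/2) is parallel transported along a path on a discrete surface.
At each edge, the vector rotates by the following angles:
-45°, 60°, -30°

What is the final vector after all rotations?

Total rotation: (-45°) + 60° + (-30°) = -15°. Final vector: (0.2588, -0.9659)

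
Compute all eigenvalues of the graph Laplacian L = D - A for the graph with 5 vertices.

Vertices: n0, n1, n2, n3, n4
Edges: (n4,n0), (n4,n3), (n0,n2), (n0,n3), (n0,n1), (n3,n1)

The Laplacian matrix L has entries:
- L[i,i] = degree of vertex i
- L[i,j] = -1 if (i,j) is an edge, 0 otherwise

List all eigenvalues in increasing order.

Degrees: deg(n0) = 4, deg(n1) = 2, deg(n2) = 1, deg(n3) = 3, deg(n4) = 2.
L = D − A with rows/columns ordered (n0, n1, n2, n3, n4):
  [ 4, -1, -1, -1, -1]
  [-1,  2,  0, -1,  0]
  [-1,  0,  1,  0,  0]
  [-1, -1,  0,  3, -1]
  [-1,  0,  0, -1,  2]
Characteristic polynomial: det(λI − L) = λ(λ − 1)(λ − 2)(λ − 4)(λ − 5).
Roots: λ = 0; (λ − 1) = 0 ⇒ λ = 1; (λ − 2) = 0 ⇒ λ = 2; (λ − 4) = 0 ⇒ λ = 4; (λ − 5) = 0 ⇒ λ = 5.
(Check: the roots sum (with multiplicity) to 12, matching trace L = Σdeg = 2·6 = 12.)
Laplacian eigenvalues (increasing order): [0.0, 1.0, 2.0, 4.0, 5.0]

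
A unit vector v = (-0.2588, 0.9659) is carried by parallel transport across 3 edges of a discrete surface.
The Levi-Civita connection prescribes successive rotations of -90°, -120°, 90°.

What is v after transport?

Total rotation: (-90°) + (-120°) + 90° = -120°. Final vector: (0.9659, -0.2588)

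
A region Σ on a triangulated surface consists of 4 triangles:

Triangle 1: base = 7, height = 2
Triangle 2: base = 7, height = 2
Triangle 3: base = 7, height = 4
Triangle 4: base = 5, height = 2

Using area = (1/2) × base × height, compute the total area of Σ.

(1/2)×7×2 + (1/2)×7×2 + (1/2)×7×4 + (1/2)×5×2 = 33.0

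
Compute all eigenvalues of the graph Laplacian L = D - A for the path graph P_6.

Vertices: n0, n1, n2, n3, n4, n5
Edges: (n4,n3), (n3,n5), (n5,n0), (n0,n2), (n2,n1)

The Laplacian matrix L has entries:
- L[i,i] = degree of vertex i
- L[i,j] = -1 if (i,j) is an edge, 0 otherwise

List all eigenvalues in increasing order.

The path graph P_n has Laplacian eigenvalues λ_k = 2 − 2cos(kπ/n), k = 0, 1, …, n−1. Here n = 6:
k=0: 2 − 2cos(0) = 0.0; k=1: 2 − 2cos(π/6) = 0.2679; k=2: 2 − 2cos(π/3) = 1.0; k=3: 2 − 2cos(π/2) = 2.0; k=4: 2 − 2cos(2π/3) = 3.0; k=5: 2 − 2cos(5π/6) = 3.7321.
Laplacian eigenvalues (increasing order): [0.0, 0.2679, 1.0, 2.0, 3.0, 3.7321]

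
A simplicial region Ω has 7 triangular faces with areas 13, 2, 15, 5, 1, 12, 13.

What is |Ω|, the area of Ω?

13 + 2 + 15 + 5 + 1 + 12 + 13 = 61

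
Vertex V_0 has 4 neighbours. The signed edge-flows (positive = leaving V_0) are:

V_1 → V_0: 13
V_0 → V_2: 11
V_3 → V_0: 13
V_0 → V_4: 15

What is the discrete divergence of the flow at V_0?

Divergence = sum of outgoing flows = (-13) + 11 + (-13) + 15 = 0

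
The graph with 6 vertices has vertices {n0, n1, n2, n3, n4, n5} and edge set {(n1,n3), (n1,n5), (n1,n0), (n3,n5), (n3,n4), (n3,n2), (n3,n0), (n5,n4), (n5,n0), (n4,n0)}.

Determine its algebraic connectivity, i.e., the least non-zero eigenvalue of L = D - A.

Degrees: deg(n0) = 4, deg(n1) = 3, deg(n2) = 1, deg(n3) = 5, deg(n4) = 3, deg(n5) = 4.
L = D − A with rows/columns ordered (n0, n1, n2, n3, n4, n5):
  [ 4, -1,  0, -1, -1, -1]
  [-1,  3,  0, -1,  0, -1]
  [ 0,  0,  1, -1,  0,  0]
  [-1, -1, -1,  5, -1, -1]
  [-1,  0,  0, -1,  3, -1]
  [-1, -1,  0, -1, -1,  4]
Characteristic polynomial: det(λI − L) = λ(λ − 1)(λ − 3)(λ − 5)²(λ − 6).
Roots: λ = 0; (λ − 1) = 0 ⇒ λ = 1; (λ − 3) = 0 ⇒ λ = 3; (λ − 5) = 0 ⇒ λ = 5 (multiplicity 2); (λ − 6) = 0 ⇒ λ = 6.
(Check: the roots sum (with multiplicity) to 20, matching trace L = Σdeg = 2·10 = 20.)
Laplacian eigenvalues: [0.0, 1.0, 3.0, 5.0, 5.0, 6.0]. Algebraic connectivity (smallest non-zero eigenvalue) = 1.0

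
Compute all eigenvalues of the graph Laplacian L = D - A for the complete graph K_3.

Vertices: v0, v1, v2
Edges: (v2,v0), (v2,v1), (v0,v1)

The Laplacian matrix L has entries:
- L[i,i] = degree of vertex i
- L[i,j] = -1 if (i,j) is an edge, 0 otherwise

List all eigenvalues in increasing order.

For the complete graph K_n, L = nI − J (J = all-ones matrix). J has eigenvalues n (once, eigenvector 𝟙) and 0 (multiplicity n−1), so L has eigenvalues 0 (once) and n (multiplicity n−1). Here n = 3: eigenvalue 0 once and 3 with multiplicity 2.
Laplacian eigenvalues (increasing order): [0.0, 3.0, 3.0]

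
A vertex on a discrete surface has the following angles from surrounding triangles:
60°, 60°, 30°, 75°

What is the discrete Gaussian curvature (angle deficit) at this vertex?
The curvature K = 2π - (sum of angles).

Sum of angles = 225°. K = 360° - 225° = 135° = 3π/4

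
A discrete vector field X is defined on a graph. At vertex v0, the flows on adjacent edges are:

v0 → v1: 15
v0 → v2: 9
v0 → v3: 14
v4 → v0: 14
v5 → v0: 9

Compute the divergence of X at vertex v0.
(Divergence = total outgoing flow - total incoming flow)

Divergence = sum of outgoing flows = 15 + 9 + 14 + (-14) + (-9) = 15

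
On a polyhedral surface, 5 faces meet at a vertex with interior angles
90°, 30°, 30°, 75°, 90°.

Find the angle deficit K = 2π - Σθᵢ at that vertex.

Sum of angles = 315°. K = 360° - 315° = 45° = π/4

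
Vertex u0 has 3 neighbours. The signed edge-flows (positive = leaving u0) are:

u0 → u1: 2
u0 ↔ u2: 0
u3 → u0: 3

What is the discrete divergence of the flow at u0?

Divergence = sum of outgoing flows = 2 + 0 + (-3) = -1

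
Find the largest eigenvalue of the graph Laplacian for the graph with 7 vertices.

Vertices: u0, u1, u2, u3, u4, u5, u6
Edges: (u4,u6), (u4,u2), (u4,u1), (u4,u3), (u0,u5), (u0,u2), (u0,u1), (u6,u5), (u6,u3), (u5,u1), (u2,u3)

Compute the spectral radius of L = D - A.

Degrees: deg(u0) = 3, deg(u1) = 3, deg(u2) = 3, deg(u3) = 3, deg(u4) = 4, deg(u5) = 3, deg(u6) = 3.
L = D − A with rows/columns ordered (u0, u1, u2, u3, u4, u5, u6):
  [ 3, -1, -1,  0,  0, -1,  0]
  [-1,  3,  0,  0, -1, -1,  0]
  [-1,  0,  3, -1, -1,  0,  0]
  [ 0,  0, -1,  3, -1,  0, -1]
  [ 0, -1, -1, -1,  4,  0, -1]
  [-1, -1,  0,  0,  0,  3, -1]
  [ 0,  0,  0, -1, -1, -1,  3]
Characteristic polynomial: det(λI − L) = λ(λ² − 6λ + 7)(λ² − 7λ + 11)(λ² − 9λ + 19).
Roots: λ = 0; (λ² − 6λ + 7) = 0 ⇒ λ = 3 ± √2 ≈ 1.5858, 4.4142; (λ² − 7λ + 11) = 0 ⇒ λ = (7 ± √5)/2 ≈ 2.382, 4.618; (λ² − 9λ + 19) = 0 ⇒ λ = (9 ± √5)/2 ≈ 3.382, 5.618.
(Check: the roots sum (with multiplicity) to 22, matching trace L = Σdeg = 2·11 = 22.)
Laplacian eigenvalues: [0.0, 1.5858, 2.382, 3.382, 4.4142, 4.618, 5.618]. Largest eigenvalue (spectral radius) = 5.618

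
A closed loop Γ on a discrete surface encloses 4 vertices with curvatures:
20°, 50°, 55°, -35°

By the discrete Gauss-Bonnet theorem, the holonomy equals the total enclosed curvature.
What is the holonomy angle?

Holonomy = total enclosed curvature = 20° + 50° + 55° + (-35°) = 90°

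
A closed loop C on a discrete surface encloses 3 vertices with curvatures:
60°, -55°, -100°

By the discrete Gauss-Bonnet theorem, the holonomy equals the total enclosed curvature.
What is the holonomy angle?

Holonomy = total enclosed curvature = 60° + (-55°) + (-100°) = -95°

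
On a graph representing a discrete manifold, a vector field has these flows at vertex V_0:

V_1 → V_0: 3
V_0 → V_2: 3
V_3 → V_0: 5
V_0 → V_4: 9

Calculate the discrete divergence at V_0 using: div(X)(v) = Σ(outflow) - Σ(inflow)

Divergence = sum of outgoing flows = (-3) + 3 + (-5) + 9 = 4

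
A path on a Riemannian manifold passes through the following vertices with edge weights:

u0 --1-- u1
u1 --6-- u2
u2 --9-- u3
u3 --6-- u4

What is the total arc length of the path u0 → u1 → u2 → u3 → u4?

Arc length = 1 + 6 + 9 + 6 = 22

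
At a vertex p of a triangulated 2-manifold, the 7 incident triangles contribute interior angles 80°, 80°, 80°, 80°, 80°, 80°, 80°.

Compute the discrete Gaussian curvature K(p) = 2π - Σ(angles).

Sum of angles = 560°. K = 360° - 560° = -200°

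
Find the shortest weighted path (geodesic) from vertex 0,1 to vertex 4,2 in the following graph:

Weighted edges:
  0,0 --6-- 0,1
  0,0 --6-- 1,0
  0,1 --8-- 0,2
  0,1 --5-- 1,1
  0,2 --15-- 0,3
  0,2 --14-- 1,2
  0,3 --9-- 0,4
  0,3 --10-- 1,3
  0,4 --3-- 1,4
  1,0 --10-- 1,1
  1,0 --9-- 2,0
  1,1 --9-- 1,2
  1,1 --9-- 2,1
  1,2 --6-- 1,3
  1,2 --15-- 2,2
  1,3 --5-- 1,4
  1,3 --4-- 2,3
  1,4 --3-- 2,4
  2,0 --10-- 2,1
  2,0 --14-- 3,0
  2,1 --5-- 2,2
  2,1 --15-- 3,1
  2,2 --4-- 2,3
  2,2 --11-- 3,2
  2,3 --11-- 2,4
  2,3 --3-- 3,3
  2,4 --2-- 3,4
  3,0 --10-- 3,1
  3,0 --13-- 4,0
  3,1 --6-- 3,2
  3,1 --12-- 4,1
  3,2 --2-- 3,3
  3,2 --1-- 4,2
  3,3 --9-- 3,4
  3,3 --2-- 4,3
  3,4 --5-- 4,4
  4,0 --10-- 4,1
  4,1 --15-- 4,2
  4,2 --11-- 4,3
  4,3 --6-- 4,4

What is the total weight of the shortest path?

Shortest path: 0,1 → 1,1 → 2,1 → 2,2 → 2,3 → 3,3 → 3,2 → 4,2, total weight = 29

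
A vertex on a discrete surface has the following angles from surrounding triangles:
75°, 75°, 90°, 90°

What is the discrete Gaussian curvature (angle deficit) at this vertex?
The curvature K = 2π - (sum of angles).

Sum of angles = 330°. K = 360° - 330° = 30° = π/6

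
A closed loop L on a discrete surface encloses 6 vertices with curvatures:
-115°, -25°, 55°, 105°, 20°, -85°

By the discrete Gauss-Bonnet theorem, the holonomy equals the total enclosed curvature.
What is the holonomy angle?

Holonomy = total enclosed curvature = (-115°) + (-25°) + 55° + 105° + 20° + (-85°) = -45°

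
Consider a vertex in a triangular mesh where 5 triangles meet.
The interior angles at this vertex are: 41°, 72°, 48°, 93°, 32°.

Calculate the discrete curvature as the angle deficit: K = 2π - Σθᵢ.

Sum of angles = 286°. K = 360° - 286° = 74° = 37π/90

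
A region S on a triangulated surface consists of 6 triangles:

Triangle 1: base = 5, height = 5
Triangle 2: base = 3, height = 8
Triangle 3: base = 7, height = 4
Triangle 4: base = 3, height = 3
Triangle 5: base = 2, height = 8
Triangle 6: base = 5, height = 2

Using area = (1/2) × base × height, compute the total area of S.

(1/2)×5×5 + (1/2)×3×8 + (1/2)×7×4 + (1/2)×3×3 + (1/2)×2×8 + (1/2)×5×2 = 56.0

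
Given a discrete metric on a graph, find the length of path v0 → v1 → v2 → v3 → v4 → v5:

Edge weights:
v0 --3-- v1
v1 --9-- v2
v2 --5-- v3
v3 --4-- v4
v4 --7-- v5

Arc length = 3 + 9 + 5 + 4 + 7 = 28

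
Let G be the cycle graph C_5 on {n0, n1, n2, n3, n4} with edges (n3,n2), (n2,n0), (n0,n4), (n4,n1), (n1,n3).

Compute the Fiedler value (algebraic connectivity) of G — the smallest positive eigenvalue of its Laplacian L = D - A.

The cycle graph C_n has Laplacian eigenvalues λ_k = 2 − 2cos(2πk/n), k = 0, 1, …, n−1. Here n = 5:
k=0: 2 − 2cos(0) = 0.0; k=1: 2 − 2cos(2π/5) = 1.382; k=2: 2 − 2cos(4π/5) = 3.618; k=3: 2 − 2cos(6π/5) = 3.618; k=4: 2 − 2cos(8π/5) = 1.382.
Laplacian eigenvalues: [0.0, 1.382, 1.382, 3.618, 3.618]. Algebraic connectivity (smallest non-zero eigenvalue) = 1.382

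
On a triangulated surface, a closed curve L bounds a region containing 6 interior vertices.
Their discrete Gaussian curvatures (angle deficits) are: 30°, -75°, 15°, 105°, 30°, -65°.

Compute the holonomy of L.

Holonomy = total enclosed curvature = 30° + (-75°) + 15° + 105° + 30° + (-65°) = 40°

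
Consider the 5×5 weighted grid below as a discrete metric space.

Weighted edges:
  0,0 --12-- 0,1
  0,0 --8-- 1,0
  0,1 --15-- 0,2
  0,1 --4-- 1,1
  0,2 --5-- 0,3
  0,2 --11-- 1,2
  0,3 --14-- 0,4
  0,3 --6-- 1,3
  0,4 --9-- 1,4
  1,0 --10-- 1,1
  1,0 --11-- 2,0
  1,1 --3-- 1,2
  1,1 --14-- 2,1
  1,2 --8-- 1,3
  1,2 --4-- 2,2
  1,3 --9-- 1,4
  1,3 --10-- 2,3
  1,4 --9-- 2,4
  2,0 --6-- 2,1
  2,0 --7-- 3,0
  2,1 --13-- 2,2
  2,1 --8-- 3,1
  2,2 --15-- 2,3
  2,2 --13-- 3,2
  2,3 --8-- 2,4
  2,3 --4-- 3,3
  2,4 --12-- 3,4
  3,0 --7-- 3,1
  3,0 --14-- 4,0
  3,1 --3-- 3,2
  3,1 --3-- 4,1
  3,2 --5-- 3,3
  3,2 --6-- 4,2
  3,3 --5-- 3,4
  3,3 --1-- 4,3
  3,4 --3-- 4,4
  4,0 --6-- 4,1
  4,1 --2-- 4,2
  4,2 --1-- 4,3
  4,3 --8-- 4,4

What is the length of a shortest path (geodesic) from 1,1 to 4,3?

Shortest path: 1,1 → 1,2 → 2,2 → 3,2 → 3,3 → 4,3, total weight = 26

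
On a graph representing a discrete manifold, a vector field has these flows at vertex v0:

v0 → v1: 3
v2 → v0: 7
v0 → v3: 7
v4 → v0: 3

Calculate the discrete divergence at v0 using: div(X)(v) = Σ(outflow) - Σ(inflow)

Divergence = sum of outgoing flows = 3 + (-7) + 7 + (-3) = 0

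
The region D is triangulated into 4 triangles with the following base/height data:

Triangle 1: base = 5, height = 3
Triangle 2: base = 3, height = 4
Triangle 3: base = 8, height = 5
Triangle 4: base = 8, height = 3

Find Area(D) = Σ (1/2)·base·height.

(1/2)×5×3 + (1/2)×3×4 + (1/2)×8×5 + (1/2)×8×3 = 45.5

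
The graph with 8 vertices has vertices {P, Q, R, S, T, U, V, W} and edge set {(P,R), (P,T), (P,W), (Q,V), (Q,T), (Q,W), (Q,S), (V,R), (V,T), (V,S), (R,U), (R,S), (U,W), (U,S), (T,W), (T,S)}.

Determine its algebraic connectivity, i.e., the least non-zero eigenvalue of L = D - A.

Degrees: deg(P) = 3, deg(Q) = 4, deg(R) = 4, deg(S) = 5, deg(T) = 5, deg(U) = 3, deg(V) = 4, deg(W) = 4.
L = D − A with rows/columns ordered (P, Q, R, S, T, U, V, W):
  [ 3,  0, -1,  0, -1,  0,  0, -1]
  [ 0,  4,  0, -1, -1,  0, -1, -1]
  [-1,  0,  4, -1,  0, -1, -1,  0]
  [ 0, -1, -1,  5, -1, -1, -1,  0]
  [-1, -1,  0, -1,  5,  0, -1, -1]
  [ 0,  0, -1, -1,  0,  3,  0, -1]
  [ 0, -1, -1, -1, -1,  0,  4,  0]
  [-1, -1,  0,  0, -1, -1,  0,  4]
Characteristic polynomial: det(λI − L) = λ(λ² − 8λ + 14)²(λ² − 10λ + 22)(λ − 6).
Roots: λ = 0; (λ² − 8λ + 14) = 0 ⇒ λ = 4 ± √2 ≈ 2.5858, 5.4142 (multiplicity 2); (λ² − 10λ + 22) = 0 ⇒ λ = 5 ± √3 ≈ 3.2679, 6.7321; (λ − 6) = 0 ⇒ λ = 6.
(Check: the roots sum (with multiplicity) to 32, matching trace L = Σdeg = 2·16 = 32.)
Laplacian eigenvalues: [0.0, 2.5858, 2.5858, 3.2679, 5.4142, 5.4142, 6.0, 6.7321]. Algebraic connectivity (smallest non-zero eigenvalue) = 2.5858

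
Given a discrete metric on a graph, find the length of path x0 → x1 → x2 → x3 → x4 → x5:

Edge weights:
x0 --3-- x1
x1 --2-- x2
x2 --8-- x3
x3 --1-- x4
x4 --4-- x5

Arc length = 3 + 2 + 8 + 1 + 4 = 18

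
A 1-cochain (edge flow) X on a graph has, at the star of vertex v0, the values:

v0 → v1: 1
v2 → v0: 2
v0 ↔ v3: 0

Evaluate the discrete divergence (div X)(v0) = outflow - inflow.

Divergence = sum of outgoing flows = 1 + (-2) + 0 = -1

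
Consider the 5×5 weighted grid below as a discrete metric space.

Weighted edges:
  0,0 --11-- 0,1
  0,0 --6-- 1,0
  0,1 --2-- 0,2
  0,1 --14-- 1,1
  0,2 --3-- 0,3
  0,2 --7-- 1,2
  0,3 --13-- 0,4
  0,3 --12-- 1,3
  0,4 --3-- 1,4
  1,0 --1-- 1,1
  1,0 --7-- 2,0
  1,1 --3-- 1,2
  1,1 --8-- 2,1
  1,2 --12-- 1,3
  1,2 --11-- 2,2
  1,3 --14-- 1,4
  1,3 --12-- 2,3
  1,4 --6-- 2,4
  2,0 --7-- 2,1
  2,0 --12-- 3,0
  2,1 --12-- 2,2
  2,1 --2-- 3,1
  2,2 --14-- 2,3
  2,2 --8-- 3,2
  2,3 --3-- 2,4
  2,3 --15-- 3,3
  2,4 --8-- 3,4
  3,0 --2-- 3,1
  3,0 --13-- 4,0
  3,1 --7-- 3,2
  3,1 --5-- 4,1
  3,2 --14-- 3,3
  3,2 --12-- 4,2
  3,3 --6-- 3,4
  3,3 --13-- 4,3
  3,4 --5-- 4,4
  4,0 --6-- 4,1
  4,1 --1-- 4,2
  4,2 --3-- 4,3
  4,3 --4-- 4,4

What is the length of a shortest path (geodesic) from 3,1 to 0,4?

Shortest path: 3,1 → 4,1 → 4,2 → 4,3 → 4,4 → 3,4 → 2,4 → 1,4 → 0,4, total weight = 35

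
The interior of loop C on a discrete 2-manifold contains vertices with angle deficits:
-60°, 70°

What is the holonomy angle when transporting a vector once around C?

Holonomy = total enclosed curvature = (-60°) + 70° = 10°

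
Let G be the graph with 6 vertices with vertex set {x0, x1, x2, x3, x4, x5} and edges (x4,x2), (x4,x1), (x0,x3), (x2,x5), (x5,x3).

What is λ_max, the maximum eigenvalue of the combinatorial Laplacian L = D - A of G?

Degrees: deg(x0) = 1, deg(x1) = 1, deg(x2) = 2, deg(x3) = 2, deg(x4) = 2, deg(x5) = 2.
L = D − A with rows/columns ordered (x0, x1, x2, x3, x4, x5):
  [ 1,  0,  0, -1,  0,  0]
  [ 0,  1,  0,  0, -1,  0]
  [ 0,  0,  2,  0, -1, -1]
  [-1,  0,  0,  2,  0, -1]
  [ 0, -1, -1,  0,  2,  0]
  [ 0,  0, -1, -1,  0,  2]
Characteristic polynomial: det(λI − L) = λ(λ² − 4λ + 1)(λ − 1)(λ − 2)(λ − 3).
Roots: λ = 0; (λ² − 4λ + 1) = 0 ⇒ λ = 2 ± √3 ≈ 0.2679, 3.7321; (λ − 1) = 0 ⇒ λ = 1; (λ − 2) = 0 ⇒ λ = 2; (λ − 3) = 0 ⇒ λ = 3.
(Check: the roots sum (with multiplicity) to 10, matching trace L = Σdeg = 2·5 = 10.)
Laplacian eigenvalues: [0.0, 0.2679, 1.0, 2.0, 3.0, 3.7321]. Largest eigenvalue (spectral radius) = 3.7321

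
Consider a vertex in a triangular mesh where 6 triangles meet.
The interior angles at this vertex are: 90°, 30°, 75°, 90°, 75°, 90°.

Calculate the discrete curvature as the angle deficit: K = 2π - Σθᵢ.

Sum of angles = 450°. K = 360° - 450° = -90°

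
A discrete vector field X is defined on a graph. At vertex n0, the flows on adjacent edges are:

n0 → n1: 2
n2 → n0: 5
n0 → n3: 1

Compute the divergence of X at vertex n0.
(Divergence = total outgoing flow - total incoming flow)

Divergence = sum of outgoing flows = 2 + (-5) + 1 = -2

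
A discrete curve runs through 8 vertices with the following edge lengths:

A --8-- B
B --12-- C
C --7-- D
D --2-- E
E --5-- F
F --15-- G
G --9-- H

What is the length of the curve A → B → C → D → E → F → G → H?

Arc length = 8 + 12 + 7 + 2 + 5 + 15 + 9 = 58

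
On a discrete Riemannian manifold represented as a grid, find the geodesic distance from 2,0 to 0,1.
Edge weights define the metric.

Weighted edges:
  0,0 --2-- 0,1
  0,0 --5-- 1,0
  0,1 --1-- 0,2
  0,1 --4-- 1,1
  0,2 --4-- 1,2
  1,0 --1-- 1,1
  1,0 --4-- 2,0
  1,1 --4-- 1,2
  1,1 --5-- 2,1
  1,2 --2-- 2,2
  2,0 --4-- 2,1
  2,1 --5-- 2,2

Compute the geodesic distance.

Shortest path: 2,0 → 1,0 → 1,1 → 0,1, total weight = 9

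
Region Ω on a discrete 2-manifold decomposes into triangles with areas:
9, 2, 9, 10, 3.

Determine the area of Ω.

9 + 2 + 9 + 10 + 3 = 33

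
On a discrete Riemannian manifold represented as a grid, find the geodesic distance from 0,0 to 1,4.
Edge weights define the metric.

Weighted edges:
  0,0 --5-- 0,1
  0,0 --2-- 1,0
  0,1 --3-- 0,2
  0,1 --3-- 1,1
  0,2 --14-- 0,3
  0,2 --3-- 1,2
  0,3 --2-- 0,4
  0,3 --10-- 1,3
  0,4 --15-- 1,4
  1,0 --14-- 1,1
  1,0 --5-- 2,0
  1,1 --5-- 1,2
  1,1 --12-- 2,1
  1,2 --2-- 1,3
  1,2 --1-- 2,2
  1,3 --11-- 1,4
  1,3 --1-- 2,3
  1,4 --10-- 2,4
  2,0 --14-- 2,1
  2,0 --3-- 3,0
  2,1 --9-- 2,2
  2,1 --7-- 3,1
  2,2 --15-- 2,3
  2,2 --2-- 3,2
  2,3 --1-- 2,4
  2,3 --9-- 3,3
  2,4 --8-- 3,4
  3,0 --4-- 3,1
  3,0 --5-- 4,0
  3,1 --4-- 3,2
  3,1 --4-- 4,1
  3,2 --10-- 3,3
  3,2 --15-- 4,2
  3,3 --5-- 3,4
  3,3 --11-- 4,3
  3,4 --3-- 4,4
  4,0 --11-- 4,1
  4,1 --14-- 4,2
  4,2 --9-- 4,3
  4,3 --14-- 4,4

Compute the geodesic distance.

Shortest path: 0,0 → 0,1 → 0,2 → 1,2 → 1,3 → 1,4, total weight = 24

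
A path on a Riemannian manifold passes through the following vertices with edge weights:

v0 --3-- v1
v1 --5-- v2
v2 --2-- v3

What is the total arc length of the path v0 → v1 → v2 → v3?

Arc length = 3 + 5 + 2 = 10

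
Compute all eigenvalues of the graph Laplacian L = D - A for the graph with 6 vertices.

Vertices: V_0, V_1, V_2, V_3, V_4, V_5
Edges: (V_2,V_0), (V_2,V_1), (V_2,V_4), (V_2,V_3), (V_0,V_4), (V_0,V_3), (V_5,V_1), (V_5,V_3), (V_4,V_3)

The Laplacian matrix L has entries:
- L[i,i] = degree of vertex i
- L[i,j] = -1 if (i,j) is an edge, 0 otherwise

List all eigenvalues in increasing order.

Degrees: deg(V_0) = 3, deg(V_1) = 2, deg(V_2) = 4, deg(V_3) = 4, deg(V_4) = 3, deg(V_5) = 2.
L = D − A with rows/columns ordered (V_0, V_1, V_2, V_3, V_4, V_5):
  [ 3,  0, -1, -1, -1,  0]
  [ 0,  2, -1,  0,  0, -1]
  [-1, -1,  4, -1, -1,  0]
  [-1,  0, -1,  4, -1, -1]
  [-1,  0, -1, -1,  3,  0]
  [ 0, -1,  0, -1,  0,  2]
Characteristic polynomial: det(λI − L) = λ(λ² − 6λ + 6)(λ² − 8λ + 14)(λ − 4).
Roots: λ = 0; (λ² − 6λ + 6) = 0 ⇒ λ = 3 ± √3 ≈ 1.2679, 4.7321; (λ² − 8λ + 14) = 0 ⇒ λ = 4 ± √2 ≈ 2.5858, 5.4142; (λ − 4) = 0 ⇒ λ = 4.
(Check: the roots sum (with multiplicity) to 18, matching trace L = Σdeg = 2·9 = 18.)
Laplacian eigenvalues (increasing order): [0.0, 1.2679, 2.5858, 4.0, 4.7321, 5.4142]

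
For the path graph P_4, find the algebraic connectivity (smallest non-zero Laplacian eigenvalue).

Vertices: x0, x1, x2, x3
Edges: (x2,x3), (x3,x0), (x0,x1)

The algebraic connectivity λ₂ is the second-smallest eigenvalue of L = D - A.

The path graph P_n has Laplacian eigenvalues λ_k = 2 − 2cos(kπ/n), k = 0, 1, …, n−1. Here n = 4:
k=0: 2 − 2cos(0) = 0.0; k=1: 2 − 2cos(π/4) = 0.5858; k=2: 2 − 2cos(π/2) = 2.0; k=3: 2 − 2cos(3π/4) = 3.4142.
Laplacian eigenvalues: [0.0, 0.5858, 2.0, 3.4142]. Algebraic connectivity (smallest non-zero eigenvalue) = 0.5858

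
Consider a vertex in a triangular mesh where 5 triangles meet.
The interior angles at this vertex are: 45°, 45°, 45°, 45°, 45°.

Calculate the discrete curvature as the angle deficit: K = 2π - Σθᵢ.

Sum of angles = 225°. K = 360° - 225° = 135°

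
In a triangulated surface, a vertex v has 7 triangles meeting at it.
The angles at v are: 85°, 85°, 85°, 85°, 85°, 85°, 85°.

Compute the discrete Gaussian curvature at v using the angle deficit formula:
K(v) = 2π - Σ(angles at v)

Sum of angles = 595°. K = 360° - 595° = -235°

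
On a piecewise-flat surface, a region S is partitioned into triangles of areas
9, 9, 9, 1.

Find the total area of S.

9 + 9 + 9 + 1 = 28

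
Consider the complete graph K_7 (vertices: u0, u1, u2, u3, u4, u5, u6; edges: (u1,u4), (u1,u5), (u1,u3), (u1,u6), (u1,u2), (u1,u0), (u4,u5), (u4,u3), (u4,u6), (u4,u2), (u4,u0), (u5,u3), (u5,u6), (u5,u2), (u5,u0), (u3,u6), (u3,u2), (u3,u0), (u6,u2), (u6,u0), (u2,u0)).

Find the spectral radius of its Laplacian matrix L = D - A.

For the complete graph K_n, L = nI − J (J = all-ones matrix). J has eigenvalues n (once, eigenvector 𝟙) and 0 (multiplicity n−1), so L has eigenvalues 0 (once) and n (multiplicity n−1). Here n = 7: eigenvalue 0 once and 7 with multiplicity 6.
Laplacian eigenvalues: [0.0, 7.0, 7.0, 7.0, 7.0, 7.0, 7.0]. Largest eigenvalue (spectral radius) = 7.0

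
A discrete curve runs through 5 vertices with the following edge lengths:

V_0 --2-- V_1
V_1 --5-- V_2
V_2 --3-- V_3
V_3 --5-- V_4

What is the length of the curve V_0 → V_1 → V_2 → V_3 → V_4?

Arc length = 2 + 5 + 3 + 5 = 15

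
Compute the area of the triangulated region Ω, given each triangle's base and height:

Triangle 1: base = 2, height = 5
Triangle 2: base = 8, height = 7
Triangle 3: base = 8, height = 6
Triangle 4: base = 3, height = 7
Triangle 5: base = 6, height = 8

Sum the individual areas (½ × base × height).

(1/2)×2×5 + (1/2)×8×7 + (1/2)×8×6 + (1/2)×3×7 + (1/2)×6×8 = 91.5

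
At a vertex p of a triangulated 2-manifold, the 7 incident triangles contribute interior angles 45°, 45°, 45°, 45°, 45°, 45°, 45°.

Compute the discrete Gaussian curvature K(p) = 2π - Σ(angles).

Sum of angles = 315°. K = 360° - 315° = 45° = π/4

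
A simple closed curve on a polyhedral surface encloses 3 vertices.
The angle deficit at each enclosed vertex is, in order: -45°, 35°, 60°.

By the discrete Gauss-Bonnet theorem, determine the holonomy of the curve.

Holonomy = total enclosed curvature = (-45°) + 35° + 60° = 50°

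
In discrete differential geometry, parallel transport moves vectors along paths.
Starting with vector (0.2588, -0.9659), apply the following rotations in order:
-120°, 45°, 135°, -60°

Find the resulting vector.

Total rotation: (-120°) + 45° + 135° + (-60°) = 0°. Final vector: (0.2588, -0.9659)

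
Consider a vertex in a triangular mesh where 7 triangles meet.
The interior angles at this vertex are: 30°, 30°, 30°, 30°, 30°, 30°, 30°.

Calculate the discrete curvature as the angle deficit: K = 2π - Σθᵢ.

Sum of angles = 210°. K = 360° - 210° = 150° = 5π/6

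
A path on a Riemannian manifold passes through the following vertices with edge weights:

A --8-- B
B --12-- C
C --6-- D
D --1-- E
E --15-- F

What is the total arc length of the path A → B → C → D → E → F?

Arc length = 8 + 12 + 6 + 1 + 15 = 42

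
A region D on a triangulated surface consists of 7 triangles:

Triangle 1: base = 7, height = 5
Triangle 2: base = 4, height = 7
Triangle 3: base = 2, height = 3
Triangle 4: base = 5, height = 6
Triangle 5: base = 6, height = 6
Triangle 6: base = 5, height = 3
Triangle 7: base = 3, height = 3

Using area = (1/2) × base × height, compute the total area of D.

(1/2)×7×5 + (1/2)×4×7 + (1/2)×2×3 + (1/2)×5×6 + (1/2)×6×6 + (1/2)×5×3 + (1/2)×3×3 = 79.5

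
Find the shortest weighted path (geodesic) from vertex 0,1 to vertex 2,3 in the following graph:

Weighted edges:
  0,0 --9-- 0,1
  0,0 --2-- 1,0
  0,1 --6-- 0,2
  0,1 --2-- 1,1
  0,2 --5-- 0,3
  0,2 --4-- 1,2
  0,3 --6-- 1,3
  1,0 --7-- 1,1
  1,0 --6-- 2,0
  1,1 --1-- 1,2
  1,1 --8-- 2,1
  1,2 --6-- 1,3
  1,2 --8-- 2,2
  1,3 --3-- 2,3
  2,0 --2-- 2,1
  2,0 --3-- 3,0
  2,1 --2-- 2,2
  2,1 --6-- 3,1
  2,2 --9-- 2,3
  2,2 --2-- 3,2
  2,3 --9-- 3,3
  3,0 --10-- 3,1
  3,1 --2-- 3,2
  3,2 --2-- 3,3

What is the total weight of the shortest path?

Shortest path: 0,1 → 1,1 → 1,2 → 1,3 → 2,3, total weight = 12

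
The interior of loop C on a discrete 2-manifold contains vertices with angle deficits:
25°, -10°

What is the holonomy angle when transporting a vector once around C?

Holonomy = total enclosed curvature = 25° + (-10°) = 15°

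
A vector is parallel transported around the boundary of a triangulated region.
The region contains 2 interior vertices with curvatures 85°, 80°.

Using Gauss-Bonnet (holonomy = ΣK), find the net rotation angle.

Holonomy = total enclosed curvature = 85° + 80° = 165°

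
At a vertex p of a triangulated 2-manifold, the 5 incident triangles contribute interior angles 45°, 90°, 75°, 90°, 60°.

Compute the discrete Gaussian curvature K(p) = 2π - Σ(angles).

Sum of angles = 360°. K = 360° - 360° = 0°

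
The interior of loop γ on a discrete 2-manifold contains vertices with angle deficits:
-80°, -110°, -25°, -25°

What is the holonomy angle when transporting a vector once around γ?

Holonomy = total enclosed curvature = (-80°) + (-110°) + (-25°) + (-25°) = -240°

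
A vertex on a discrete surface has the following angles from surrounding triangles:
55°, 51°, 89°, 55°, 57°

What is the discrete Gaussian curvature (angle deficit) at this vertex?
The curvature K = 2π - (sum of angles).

Sum of angles = 307°. K = 360° - 307° = 53° = 53π/180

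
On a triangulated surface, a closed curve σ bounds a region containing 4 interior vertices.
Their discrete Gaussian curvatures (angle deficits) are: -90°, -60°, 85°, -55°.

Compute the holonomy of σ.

Holonomy = total enclosed curvature = (-90°) + (-60°) + 85° + (-55°) = -120°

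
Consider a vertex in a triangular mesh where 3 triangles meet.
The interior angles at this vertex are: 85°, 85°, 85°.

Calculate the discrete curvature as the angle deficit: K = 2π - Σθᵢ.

Sum of angles = 255°. K = 360° - 255° = 105° = 7π/12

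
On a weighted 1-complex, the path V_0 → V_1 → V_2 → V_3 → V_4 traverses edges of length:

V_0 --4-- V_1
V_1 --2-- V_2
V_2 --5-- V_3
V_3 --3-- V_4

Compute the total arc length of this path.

Arc length = 4 + 2 + 5 + 3 = 14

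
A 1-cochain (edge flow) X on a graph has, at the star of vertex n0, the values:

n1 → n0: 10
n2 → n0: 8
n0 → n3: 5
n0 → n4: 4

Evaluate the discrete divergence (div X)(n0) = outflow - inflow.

Divergence = sum of outgoing flows = (-10) + (-8) + 5 + 4 = -9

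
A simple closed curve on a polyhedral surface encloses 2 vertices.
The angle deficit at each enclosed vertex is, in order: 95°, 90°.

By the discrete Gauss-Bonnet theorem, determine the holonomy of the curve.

Holonomy = total enclosed curvature = 95° + 90° = 185°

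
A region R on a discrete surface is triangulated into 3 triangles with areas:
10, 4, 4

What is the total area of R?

10 + 4 + 4 = 18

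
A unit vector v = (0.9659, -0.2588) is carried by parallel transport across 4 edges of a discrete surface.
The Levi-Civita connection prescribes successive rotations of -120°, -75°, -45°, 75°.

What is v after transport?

Total rotation: (-120°) + (-75°) + (-45°) + 75° = -165°. Final vector: (-1, 0)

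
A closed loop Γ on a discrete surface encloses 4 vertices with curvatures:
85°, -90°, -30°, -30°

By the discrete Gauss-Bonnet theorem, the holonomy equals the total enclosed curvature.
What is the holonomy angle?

Holonomy = total enclosed curvature = 85° + (-90°) + (-30°) + (-30°) = -65°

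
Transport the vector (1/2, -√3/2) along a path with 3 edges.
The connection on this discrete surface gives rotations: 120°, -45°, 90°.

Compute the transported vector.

Total rotation: 120° + (-45°) + 90° = 165°. Final vector: (-0.2588, 0.9659)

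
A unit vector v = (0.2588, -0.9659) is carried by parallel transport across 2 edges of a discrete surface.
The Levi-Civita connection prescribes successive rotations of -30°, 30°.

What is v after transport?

Total rotation: (-30°) + 30° = 0°. Final vector: (0.2588, -0.9659)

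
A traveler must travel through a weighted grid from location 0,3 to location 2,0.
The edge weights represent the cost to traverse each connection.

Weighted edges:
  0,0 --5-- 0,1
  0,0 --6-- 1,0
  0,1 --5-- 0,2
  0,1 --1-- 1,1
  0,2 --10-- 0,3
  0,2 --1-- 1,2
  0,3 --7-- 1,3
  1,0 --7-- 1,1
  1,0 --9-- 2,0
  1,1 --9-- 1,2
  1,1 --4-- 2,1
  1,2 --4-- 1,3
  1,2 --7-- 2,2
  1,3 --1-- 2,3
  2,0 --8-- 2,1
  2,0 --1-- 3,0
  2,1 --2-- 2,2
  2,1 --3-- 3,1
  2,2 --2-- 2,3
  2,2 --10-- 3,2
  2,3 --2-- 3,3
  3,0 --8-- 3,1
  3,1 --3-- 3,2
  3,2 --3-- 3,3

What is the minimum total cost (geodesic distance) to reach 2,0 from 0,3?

Shortest path: 0,3 → 1,3 → 2,3 → 2,2 → 2,1 → 2,0, total weight = 20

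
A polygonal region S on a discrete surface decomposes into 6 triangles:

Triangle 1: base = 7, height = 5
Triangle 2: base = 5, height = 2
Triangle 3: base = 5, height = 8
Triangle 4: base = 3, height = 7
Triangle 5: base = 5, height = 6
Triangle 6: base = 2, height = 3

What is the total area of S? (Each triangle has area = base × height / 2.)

(1/2)×7×5 + (1/2)×5×2 + (1/2)×5×8 + (1/2)×3×7 + (1/2)×5×6 + (1/2)×2×3 = 71.0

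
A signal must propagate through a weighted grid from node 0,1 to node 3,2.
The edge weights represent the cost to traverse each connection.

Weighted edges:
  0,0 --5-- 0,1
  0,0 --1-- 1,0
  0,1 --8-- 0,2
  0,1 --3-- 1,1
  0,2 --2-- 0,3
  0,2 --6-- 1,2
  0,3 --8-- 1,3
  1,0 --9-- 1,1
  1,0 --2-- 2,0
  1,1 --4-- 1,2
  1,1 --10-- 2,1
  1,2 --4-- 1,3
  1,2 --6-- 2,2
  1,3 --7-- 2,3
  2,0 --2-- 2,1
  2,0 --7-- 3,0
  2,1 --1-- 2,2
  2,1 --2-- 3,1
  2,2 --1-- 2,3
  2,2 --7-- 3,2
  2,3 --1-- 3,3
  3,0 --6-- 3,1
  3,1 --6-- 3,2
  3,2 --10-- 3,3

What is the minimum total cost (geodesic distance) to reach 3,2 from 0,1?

Shortest path: 0,1 → 0,0 → 1,0 → 2,0 → 2,1 → 2,2 → 3,2, total weight = 18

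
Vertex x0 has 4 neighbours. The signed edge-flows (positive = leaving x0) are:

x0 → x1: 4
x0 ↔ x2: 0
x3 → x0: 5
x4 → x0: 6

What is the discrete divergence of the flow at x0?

Divergence = sum of outgoing flows = 4 + 0 + (-5) + (-6) = -7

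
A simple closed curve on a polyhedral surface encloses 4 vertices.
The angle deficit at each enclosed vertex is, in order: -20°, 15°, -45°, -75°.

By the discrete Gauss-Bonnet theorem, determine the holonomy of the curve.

Holonomy = total enclosed curvature = (-20°) + 15° + (-45°) + (-75°) = -125°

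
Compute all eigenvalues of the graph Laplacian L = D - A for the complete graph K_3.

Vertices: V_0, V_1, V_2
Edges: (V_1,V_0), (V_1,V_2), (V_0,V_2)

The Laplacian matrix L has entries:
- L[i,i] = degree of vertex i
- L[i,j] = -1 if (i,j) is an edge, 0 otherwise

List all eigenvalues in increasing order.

For the complete graph K_n, L = nI − J (J = all-ones matrix). J has eigenvalues n (once, eigenvector 𝟙) and 0 (multiplicity n−1), so L has eigenvalues 0 (once) and n (multiplicity n−1). Here n = 3: eigenvalue 0 once and 3 with multiplicity 2.
Laplacian eigenvalues (increasing order): [0.0, 3.0, 3.0]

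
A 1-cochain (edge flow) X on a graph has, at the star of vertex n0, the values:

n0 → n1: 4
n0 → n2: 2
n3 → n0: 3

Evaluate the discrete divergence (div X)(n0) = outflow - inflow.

Divergence = sum of outgoing flows = 4 + 2 + (-3) = 3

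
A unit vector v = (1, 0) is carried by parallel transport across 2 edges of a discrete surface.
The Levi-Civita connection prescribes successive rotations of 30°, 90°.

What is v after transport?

Total rotation: 30° + 90° = 120°. Final vector: (-0.5000, 0.8660)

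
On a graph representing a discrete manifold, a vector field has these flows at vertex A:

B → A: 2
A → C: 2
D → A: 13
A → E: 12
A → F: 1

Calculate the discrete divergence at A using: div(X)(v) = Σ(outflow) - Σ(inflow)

Divergence = sum of outgoing flows = (-2) + 2 + (-13) + 12 + 1 = 0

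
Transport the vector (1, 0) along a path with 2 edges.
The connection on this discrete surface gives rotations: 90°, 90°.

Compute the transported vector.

Total rotation: 90° + 90° = 180°. Final vector: (-1, 0)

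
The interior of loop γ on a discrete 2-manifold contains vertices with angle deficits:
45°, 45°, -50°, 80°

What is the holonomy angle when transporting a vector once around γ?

Holonomy = total enclosed curvature = 45° + 45° + (-50°) + 80° = 120°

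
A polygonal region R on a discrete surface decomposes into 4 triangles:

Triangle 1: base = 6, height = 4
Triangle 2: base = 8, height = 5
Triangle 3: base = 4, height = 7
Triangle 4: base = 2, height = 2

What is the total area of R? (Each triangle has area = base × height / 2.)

(1/2)×6×4 + (1/2)×8×5 + (1/2)×4×7 + (1/2)×2×2 = 48.0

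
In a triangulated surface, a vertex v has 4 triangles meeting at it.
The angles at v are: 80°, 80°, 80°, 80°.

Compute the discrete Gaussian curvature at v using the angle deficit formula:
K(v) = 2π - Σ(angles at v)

Sum of angles = 320°. K = 360° - 320° = 40° = 2π/9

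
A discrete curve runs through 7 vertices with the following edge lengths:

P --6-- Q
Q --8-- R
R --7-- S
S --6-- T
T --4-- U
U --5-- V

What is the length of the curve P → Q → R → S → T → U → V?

Arc length = 6 + 8 + 7 + 6 + 4 + 5 = 36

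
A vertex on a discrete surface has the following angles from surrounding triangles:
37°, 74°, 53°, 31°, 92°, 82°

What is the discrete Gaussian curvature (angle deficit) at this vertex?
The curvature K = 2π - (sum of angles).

Sum of angles = 369°. K = 360° - 369° = -9° = -π/20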